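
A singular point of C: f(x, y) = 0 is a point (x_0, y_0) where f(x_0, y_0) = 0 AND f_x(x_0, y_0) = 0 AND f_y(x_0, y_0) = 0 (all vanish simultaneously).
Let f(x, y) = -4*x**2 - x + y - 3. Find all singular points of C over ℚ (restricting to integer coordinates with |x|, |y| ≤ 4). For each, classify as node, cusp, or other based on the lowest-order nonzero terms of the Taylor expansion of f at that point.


No singular points in the scanned grid; C is smooth there.

Compute partial derivatives:
  f_x = -8*x - 1.
  f_y = 1.
f_y = 1 is a nonzero constant, so f_y never vanishes: no point (x, y) can satisfy f = f_x = f_y = 0. In particular no (x, y) ∈ {−4, ..., 4}² is singular; the curve is smooth.


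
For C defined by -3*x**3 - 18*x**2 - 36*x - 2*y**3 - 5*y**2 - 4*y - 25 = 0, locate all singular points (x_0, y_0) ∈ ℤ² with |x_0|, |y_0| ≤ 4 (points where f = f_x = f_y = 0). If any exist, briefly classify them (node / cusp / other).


Singular points: {(-2, -1)}; classification: cusp.

Compute partial derivatives:
  f_x = -9*x**2 - 36*x - 36.
  f_y = -6*y**2 - 10*y - 4.
Scan x_0 ∈ {−4, ..., 4}. For each x_0, f_y(x_0, y) is a polynomial in y; find its integer roots y ∈ {−4, ..., 4}, then test f_x and f at those candidates.
  x = -4: f_y(-4, y) = -6*y**2 - 10*y - 4; vanishes at y ∈ {-1}. (-4, -1): f_x = -36 ≠ 0.
  x = -3: f_y(-3, y) = -6*y**2 - 10*y - 4; vanishes at y ∈ {-1}. (-3, -1): f_x = -9 ≠ 0.
  x = -2: f_y(-2, y) = -6*y**2 - 10*y - 4; vanishes at y ∈ {-1}. (-2, -1): f_x = 0, f = 0 — SINGULAR.
  x = -1: f_y(-1, y) = -6*y**2 - 10*y - 4; vanishes at y ∈ {-1}. (-1, -1): f_x = -9 ≠ 0.
  x = 0: f_y(0, y) = -6*y**2 - 10*y - 4; vanishes at y ∈ {-1}. (0, -1): f_x = -36 ≠ 0.
  x = 1: f_y(1, y) = -6*y**2 - 10*y - 4; vanishes at y ∈ {-1}. (1, -1): f_x = -81 ≠ 0.
  x = 2: f_y(2, y) = -6*y**2 - 10*y - 4; vanishes at y ∈ {-1}. (2, -1): f_x = -144 ≠ 0.
  x = 3: f_y(3, y) = -6*y**2 - 10*y - 4; vanishes at y ∈ {-1}. (3, -1): f_x = -225 ≠ 0.
  x = 4: f_y(4, y) = -6*y**2 - 10*y - 4; vanishes at y ∈ {-1}. (4, -1): f_x = -324 ≠ 0.
Only singular point on the grid: (-2, -1).
Classify: substitute x = -2 + u, y = -1 + v and expand: f = -3*u**3 - 2*v**3 + v**2.
No constant or linear terms (consistent with a singular point). Quadratic part: v**2. Cubic part: -3*u**3 - 2*v**3.
The quadratic part v**2 is a perfect square, so there is a single (double) tangent line v = 0, i.e. y = -1. Restricting the cubic part to that line (v = 0) leaves -3*u**3 ≠ 0, so f is not divisible by v and the branch is v² ≈ 3*u**3 to lowest order — this is a cusp.
Classification: cusp.


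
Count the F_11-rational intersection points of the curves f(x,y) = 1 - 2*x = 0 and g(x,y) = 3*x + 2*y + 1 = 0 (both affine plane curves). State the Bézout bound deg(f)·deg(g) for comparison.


Common zeros: {(6, 7)}; count = 1; Bézout bound = 1.

deg(f) = 1, deg(g) = 1, so Bézout bound = 1.
Scan x ∈ F_11. For each x, list the y ∈ F_11 with f(x, y) ≡ 0 and those with g(x, y) ≡ 0 (mod 11); the common zeros in that column are the intersection.
  x = 0: f ≡ 0 at y ∈ ∅; g ≡ 0 at y ∈ {5}; common: ∅.
  x = 1: f ≡ 0 at y ∈ ∅; g ≡ 0 at y ∈ {9}; common: ∅.
  x = 2: f ≡ 0 at y ∈ ∅; g ≡ 0 at y ∈ {2}; common: ∅.
  x = 3: f ≡ 0 at y ∈ ∅; g ≡ 0 at y ∈ {6}; common: ∅.
  x = 4: f ≡ 0 at y ∈ ∅; g ≡ 0 at y ∈ {10}; common: ∅.
  x = 5: f ≡ 0 at y ∈ ∅; g ≡ 0 at y ∈ {3}; common: ∅.
  x = 6: f ≡ 0 at y ∈ {0, 1, 2, 3, 4, 5, 6, 7, 8, 9, 10}; g ≡ 0 at y ∈ {7}; common: {7}.
  x = 7: f ≡ 0 at y ∈ ∅; g ≡ 0 at y ∈ {0}; common: ∅.
  x = 8: f ≡ 0 at y ∈ ∅; g ≡ 0 at y ∈ {4}; common: ∅.
  x = 9: f ≡ 0 at y ∈ ∅; g ≡ 0 at y ∈ {8}; common: ∅.
  x = 10: f ≡ 0 at y ∈ ∅; g ≡ 0 at y ∈ {1}; common: ∅.
Collecting: common zeros = {(6, 7)}, so the count is 1.
Comparison with the Bézout bound: 1 ≤ 1 = deg(f)·deg(g), as expected for curves with no common component (the bound is attained).


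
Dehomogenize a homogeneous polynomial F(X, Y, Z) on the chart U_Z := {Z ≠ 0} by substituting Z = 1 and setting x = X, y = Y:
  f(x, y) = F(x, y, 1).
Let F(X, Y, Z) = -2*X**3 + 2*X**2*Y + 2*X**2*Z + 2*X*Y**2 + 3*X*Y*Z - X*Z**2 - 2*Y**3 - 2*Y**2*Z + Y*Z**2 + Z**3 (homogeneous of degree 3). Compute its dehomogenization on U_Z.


f(x, y) = -2*x**3 + 2*x**2*y + 2*x**2 + 2*x*y**2 + 3*x*y - x - 2*y**3 - 2*y**2 + y + 1

On U_Z we set Z = 1. Each monomial c·X^i·Y^j·Z^k in F becomes c·x^i·y^j·1^k = c·x^i·y^j.
Substituting Z = 1: F(X, Y, 1) = -2*x**3 + 2*x**2*y + 2*x**2 + 2*x*y**2 + 3*x*y - x - 2*y**3 - 2*y**2 + y + 1.
Note: deg(f) ≤ deg(F) = 3; strict inequality happens when F is divisible by Z (lost terms).


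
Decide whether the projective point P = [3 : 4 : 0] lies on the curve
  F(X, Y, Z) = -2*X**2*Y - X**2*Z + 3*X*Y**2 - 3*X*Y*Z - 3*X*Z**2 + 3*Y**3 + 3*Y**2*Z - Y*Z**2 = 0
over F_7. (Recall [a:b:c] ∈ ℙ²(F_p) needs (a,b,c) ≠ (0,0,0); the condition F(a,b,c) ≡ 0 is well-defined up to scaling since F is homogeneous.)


F(3,4,0) ≡ 5 (mod 7); P is NOT on the curve.

Evaluate F(3, 4, 0) term-by-term (mod 7).
  -2*X**2*Y ↦ -2·9·4·1 = -72
  -X**2*Z ↦ -1·9·1·0 = 0
  3*X*Y**2 ↦ 3·3·16·1 = 144
  -3*X*Y*Z ↦ -3·3·4·0 = 0
  -3*X*Z**2 ↦ -3·3·1·0 = 0
  3*Y**3 ↦ 3·1·64·1 = 192
  3*Y**2*Z ↦ 3·1·16·0 = 0
  -Y*Z**2 ↦ -1·1·4·0 = 0
Sum: F(3, 4, 0) = (-72) + (0) + (144) + (0) + (0) + (192) + (0) + (0) = 264.
Reducing mod 7: 264 ≡ 5 (mod 7).
Since F(a, b, c) ≡ 5 ≠ 0 (mod 7), P does NOT lie on the curve.


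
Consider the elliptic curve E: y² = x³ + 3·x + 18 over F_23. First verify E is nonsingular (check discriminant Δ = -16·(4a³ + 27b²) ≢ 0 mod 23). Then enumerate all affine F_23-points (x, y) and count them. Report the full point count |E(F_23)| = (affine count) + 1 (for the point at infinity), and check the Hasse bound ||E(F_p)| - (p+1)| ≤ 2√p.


Affine points = {(0, 8), (0, 15), (2, 3), (2, 20), (3, 10), (3, 13), (4, 5), (4, 18), (8, 5), (8, 18), (10, 6), (10, 17), (11, 5), (11, 18), (13, 0), (18, 4), (18, 19), (21, 2), (21, 21)}; affine count = 19; |E(F_23)| = 20.

Discriminant check: Δ ∝ 4a³ + 27b² = 4·3³ + 27·18² = 4·27 + 27·324 ≡ 1 (mod 23). Nonzero ⇒ E is nonsingular.
For each x ∈ F_23, compute rhs = x³ + 3·x + 18 mod 23, then count y ∈ F_23 with y² ≡ rhs.
  x = 0: rhs = 18, matching y values: 8, 15 (2 points).
  x = 1: rhs = 22, matching y values: none (0 points).
  x = 2: rhs = 9, matching y values: 3, 20 (2 points).
  x = 3: rhs = 8, matching y values: 10, 13 (2 points).
  x = 4: rhs = 2, matching y values: 5, 18 (2 points).
  x = 5: rhs = 20, matching y values: none (0 points).
  x = 6: rhs = 22, matching y values: none (0 points).
  x = 7: rhs = 14, matching y values: none (0 points).
  x = 8: rhs = 2, matching y values: 5, 18 (2 points).
  x = 9: rhs = 15, matching y values: none (0 points).
  x = 10: rhs = 13, matching y values: 6, 17 (2 points).
  x = 11: rhs = 2, matching y values: 5, 18 (2 points).
  x = 12: rhs = 11, matching y values: none (0 points).
  x = 13: rhs = 0, matching y values: 0 (1 points).
  x = 14: rhs = 21, matching y values: none (0 points).
  x = 15: rhs = 11, matching y values: none (0 points).
  x = 16: rhs = 22, matching y values: none (0 points).
  x = 17: rhs = 14, matching y values: none (0 points).
  x = 18: rhs = 16, matching y values: 4, 19 (2 points).
  x = 19: rhs = 11, matching y values: none (0 points).
  x = 20: rhs = 5, matching y values: none (0 points).
  x = 21: rhs = 4, matching y values: 2, 21 (2 points).
  x = 22: rhs = 14, matching y values: none (0 points).
Total affine count: 19.
Full point count |E(F_23)| = 19 + 1 = 20.
Hasse bound: |20 − (23+1)| = |-4| = 4 ≤ 2√23 ≈ 9.5917 ✓.


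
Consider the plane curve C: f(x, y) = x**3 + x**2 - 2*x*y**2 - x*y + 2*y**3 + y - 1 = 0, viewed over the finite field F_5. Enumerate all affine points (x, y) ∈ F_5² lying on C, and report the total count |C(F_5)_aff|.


Affine F_5-points: {(3, 0), (4, 1)}; count = 2.

For each of the 25 pairs (x, y) ∈ F_5², evaluate f(x, y) mod 5. Record the zeros.
  x = 0: [0↦4, 1↦2, 2↦2, 3↦1, 4↦1]  zeros at y ∈ ∅
  x = 1: [0↦1, 1↦1, 2↦4, 3↦2, 4↦2]  zeros at y ∈ ∅
  x = 2: [0↦1, 1↦3, 2↦4, 3↦1, 4↦1]  zeros at y ∈ ∅
  x = 3: [0↦0, 1↦4, 2↦3, 3↦4, 4↦4]  zeros at y ∈ {0}
  x = 4: [0↦4, 1↦0, 2↦2, 3↦2, 4↦2]  zeros at y ∈ {1}
Collecting zeros: affine points = {(3, 0), (4, 1)}.
Total count |C(F_5)_aff| = 2.


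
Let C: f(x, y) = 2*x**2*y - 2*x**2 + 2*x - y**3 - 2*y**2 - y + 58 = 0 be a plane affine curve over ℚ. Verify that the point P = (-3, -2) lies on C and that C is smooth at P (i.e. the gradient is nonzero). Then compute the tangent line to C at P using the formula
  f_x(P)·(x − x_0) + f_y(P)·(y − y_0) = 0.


Tangent line at P: 38*x + 13*y + 140 = 0.

Step 1: f(-3, -2) = 0, so P lies on C.
Step 2: partial derivatives
  f_x(x, y) = 4*x*y - 4*x + 2, f_y(x, y) = 2*x**2 - 3*y**2 - 4*y - 1.
  f_x(P) = 38, f_y(P) = 13 (gradient nonzero, so P is smooth).
Step 3: tangent line at P: 38·(x − -3) + 13·(y − -2) = 0.
Expanding: 38*x + 13*y + 140 = 0.


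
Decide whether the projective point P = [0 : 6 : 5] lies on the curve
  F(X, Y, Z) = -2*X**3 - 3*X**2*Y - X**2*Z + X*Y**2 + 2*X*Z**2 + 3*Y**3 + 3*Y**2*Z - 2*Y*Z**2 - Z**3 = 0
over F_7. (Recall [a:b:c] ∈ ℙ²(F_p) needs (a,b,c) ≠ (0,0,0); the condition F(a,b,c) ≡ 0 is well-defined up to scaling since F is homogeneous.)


F(0,6,5) ≡ 0 (mod 7); P is on the curve.

Evaluate F(0, 6, 5) term-by-term (mod 7).
  -2*X**3 ↦ -2·0·1·1 = 0
  -3*X**2*Y ↦ -3·0·6·1 = 0
  -X**2*Z ↦ -1·0·1·5 = 0
  X*Y**2 ↦ 1·0·36·1 = 0
  2*X*Z**2 ↦ 2·0·1·25 = 0
  3*Y**3 ↦ 3·1·216·1 = 648
  3*Y**2*Z ↦ 3·1·36·5 = 540
  -2*Y*Z**2 ↦ -2·1·6·25 = -300
  -Z**3 ↦ -1·1·1·125 = -125
Sum: F(0, 6, 5) = (0) + (0) + (0) + (0) + (0) + (648) + (540) + (-300) + (-125) = 763.
Reducing mod 7: 763 ≡ 0 (mod 7).
Since F(a, b, c) ≡ 0 (mod 7), P lies on the curve.


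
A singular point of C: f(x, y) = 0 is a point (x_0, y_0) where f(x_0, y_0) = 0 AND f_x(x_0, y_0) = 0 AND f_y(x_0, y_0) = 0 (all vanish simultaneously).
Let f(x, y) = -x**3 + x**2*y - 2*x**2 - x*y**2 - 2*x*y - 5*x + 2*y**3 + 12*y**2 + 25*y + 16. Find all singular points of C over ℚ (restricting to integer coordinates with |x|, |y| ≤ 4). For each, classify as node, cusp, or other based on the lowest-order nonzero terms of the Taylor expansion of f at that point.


Singular points: {(-1, -2)}; classification: node.

Compute partial derivatives:
  f_x = -3*x**2 + 2*x*y - 4*x - y**2 - 2*y - 5.
  f_y = x**2 - 2*x*y - 2*x + 6*y**2 + 24*y + 25.
Scan x_0 ∈ {−4, ..., 4}. For each x_0, f_y(x_0, y) is a polynomial in y; find its integer roots y ∈ {−4, ..., 4}, then test f_x and f at those candidates.
  x = -4: f_y(-4, y) = 6*y**2 + 32*y + 49; no integer root y with |y| ≤ 4.
  x = -3: f_y(-3, y) = 6*y**2 + 30*y + 40; no integer root y with |y| ≤ 4.
  x = -2: f_y(-2, y) = 6*y**2 + 28*y + 33; no integer root y with |y| ≤ 4.
  x = -1: f_y(-1, y) = 6*y**2 + 26*y + 28; vanishes at y ∈ {-2}. (-1, -2): f_x = 0, f = 0 — SINGULAR.
  x = 0: f_y(0, y) = 6*y**2 + 24*y + 25; no integer root y with |y| ≤ 4.
  x = 1: f_y(1, y) = 6*y**2 + 22*y + 24; no integer root y with |y| ≤ 4.
  x = 2: f_y(2, y) = 6*y**2 + 20*y + 25; no integer root y with |y| ≤ 4.
  x = 3: f_y(3, y) = 6*y**2 + 18*y + 28; no integer root y with |y| ≤ 4.
  x = 4: f_y(4, y) = 6*y**2 + 16*y + 33; no integer root y with |y| ≤ 4.
Only singular point on the grid: (-1, -2).
Classify: substitute x = -1 + u, y = -2 + v and expand: f = -u**3 + u**2*v - u**2 - u*v**2 + 2*v**3 + v**2.
No constant or linear terms (consistent with a singular point). Quadratic part: -u**2 + v**2. Cubic part: -u**3 + u**2*v - u*v**2 + 2*v**3.
The quadratic part v**2 - u**2 = (v − u)(v + u) splits into two distinct linear factors, so there are two distinct tangent lines y − -2 = ±(x − -1) — this is a node (ordinary double point).
Classification: node.


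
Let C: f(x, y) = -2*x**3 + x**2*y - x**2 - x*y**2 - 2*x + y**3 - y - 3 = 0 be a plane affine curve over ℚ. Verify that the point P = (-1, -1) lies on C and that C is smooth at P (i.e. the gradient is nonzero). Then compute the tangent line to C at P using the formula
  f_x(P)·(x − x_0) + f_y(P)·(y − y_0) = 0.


Tangent line at P: -5*x + y - 4 = 0.

Step 1: f(-1, -1) = 0, so P lies on C.
Step 2: partial derivatives
  f_x(x, y) = -6*x**2 + 2*x*y - 2*x - y**2 - 2, f_y(x, y) = x**2 - 2*x*y + 3*y**2 - 1.
  f_x(P) = -5, f_y(P) = 1 (gradient nonzero, so P is smooth).
Step 3: tangent line at P: -5·(x − -1) + 1·(y − -1) = 0.
Expanding: -5*x + y - 4 = 0.


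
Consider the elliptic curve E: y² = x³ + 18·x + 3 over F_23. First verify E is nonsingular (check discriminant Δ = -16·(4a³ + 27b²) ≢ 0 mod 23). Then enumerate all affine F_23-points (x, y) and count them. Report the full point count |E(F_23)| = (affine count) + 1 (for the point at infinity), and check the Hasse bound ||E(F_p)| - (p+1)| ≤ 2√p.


Affine points = {(0, 7), (0, 16), (2, 1), (2, 22), (4, 1), (4, 22), (7, 9), (7, 14), (14, 3), (14, 20), (17, 1), (17, 22), (18, 8), (18, 15)}; affine count = 14; |E(F_23)| = 15.

Discriminant check: Δ ∝ 4a³ + 27b² = 4·18³ + 27·3² = 4·5832 + 27·9 ≡ 19 (mod 23). Nonzero ⇒ E is nonsingular.
For each x ∈ F_23, compute rhs = x³ + 18·x + 3 mod 23, then count y ∈ F_23 with y² ≡ rhs.
  x = 0: rhs = 3, matching y values: 7, 16 (2 points).
  x = 1: rhs = 22, matching y values: none (0 points).
  x = 2: rhs = 1, matching y values: 1, 22 (2 points).
  x = 3: rhs = 15, matching y values: none (0 points).
  x = 4: rhs = 1, matching y values: 1, 22 (2 points).
  x = 5: rhs = 11, matching y values: none (0 points).
  x = 6: rhs = 5, matching y values: none (0 points).
  x = 7: rhs = 12, matching y values: 9, 14 (2 points).
  x = 8: rhs = 15, matching y values: none (0 points).
  x = 9: rhs = 20, matching y values: none (0 points).
  x = 10: rhs = 10, matching y values: none (0 points).
  x = 11: rhs = 14, matching y values: none (0 points).
  x = 12: rhs = 15, matching y values: none (0 points).
  x = 13: rhs = 19, matching y values: none (0 points).
  x = 14: rhs = 9, matching y values: 3, 20 (2 points).
  x = 15: rhs = 14, matching y values: none (0 points).
  x = 16: rhs = 17, matching y values: none (0 points).
  x = 17: rhs = 1, matching y values: 1, 22 (2 points).
  x = 18: rhs = 18, matching y values: 8, 15 (2 points).
  x = 19: rhs = 5, matching y values: none (0 points).
  x = 20: rhs = 14, matching y values: none (0 points).
  x = 21: rhs = 5, matching y values: none (0 points).
  x = 22: rhs = 7, matching y values: none (0 points).
Total affine count: 14.
Full point count |E(F_23)| = 14 + 1 = 15.
Hasse bound: |15 − (23+1)| = |-9| = 9 ≤ 2√23 ≈ 9.5917 ✓.


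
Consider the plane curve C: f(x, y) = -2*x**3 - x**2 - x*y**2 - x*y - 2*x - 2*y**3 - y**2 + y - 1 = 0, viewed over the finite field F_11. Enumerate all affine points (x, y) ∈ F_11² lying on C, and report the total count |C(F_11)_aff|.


Affine F_11-points: {(2, 2), (3, 9), (5, 0), (5, 9), (5, 10), (6, 1), (7, 7), (8, 6), (8, 8), (8, 9), (9, 6), (10, 6)}; count = 12.

For each of the 121 pairs (x, y) ∈ F_11², evaluate f(x, y) mod 11. Record the zeros.
  x = 0: [0↦10, 1↦8, 2↦3, 3↦5, 4↦2, 5↦4, 6↦10, 7↦8, 8↦8, 9↦9, 10↦10]  zeros at y ∈ ∅
  x = 1: [0↦5, 1↦1, 2↦3, 3↦10, 4↦10, 5↦2, 6↦7, 7↦2, 8↦8, 9↦2, 10↦5]  zeros at y ∈ ∅
  x = 2: [0↦8, 1↦2, 2↦0, 3↦1, 4↦4, 5↦8, 6↦1, 7↦4, 8↦5, 9↦3, 10↦8]  zeros at y ∈ {2}
  x = 3: [0↦7, 1↦10, 2↦4, 3↦10, 4↦5, 5↦10, 6↦2, 7↦2, 8↦9, 9↦0, 10↦7]  zeros at y ∈ {9}
  x = 4: [0↦1, 1↦2, 2↦3, 3↦3, 4↦1, 5↦7, 6↦9, 7↦6, 8↦8, 9↦3, 10↦1]  zeros at y ∈ ∅
  x = 5: [0↦0, 1↦10, 2↦7, 3↦1, 4↦2, 5↦9, 6↦10, 7↦4, 8↦1, 9↦0, 10↦0]  zeros at y ∈ {0, 9, 10}
  x = 6: [0↦3, 1↦0, 2↦4, 3↦3, 4↦7, 5↦4, 6↦4, 7↦6, 8↦9, 9↦1, 10↦3]  zeros at y ∈ {1}
  x = 7: [0↦9, 1↦4, 2↦4, 3↦8, 4↦4, 5↦2, 6↦1, 7↦0, 8↦9, 9↦5, 10↦9]  zeros at y ∈ {7}
  x = 8: [0↦6, 1↦10, 2↦6, 3↦4, 4↦3, 5↦2, 6↦0, 7↦7, 8↦0, 9↦0, 10↦6]  zeros at y ∈ {6, 8, 9}
  x = 9: [0↦4, 1↦6, 2↦9, 3↦1, 4↦3, 5↦3, 6↦0, 7↦4, 8↦3, 9↦7, 10↦4]  zeros at y ∈ {6}
  x = 10: [0↦2, 1↦2, 2↦1, 3↦9, 4↦3, 5↦4, 6↦0, 7↦1, 8↦6, 9↦3, 10↦2]  zeros at y ∈ {6}
Collecting zeros: affine points = {(2, 2), (3, 9), (5, 0), (5, 9), (5, 10), (6, 1), (7, 7), (8, 6), (8, 8), (8, 9), (9, 6), (10, 6)}.
Total count |C(F_11)_aff| = 12.


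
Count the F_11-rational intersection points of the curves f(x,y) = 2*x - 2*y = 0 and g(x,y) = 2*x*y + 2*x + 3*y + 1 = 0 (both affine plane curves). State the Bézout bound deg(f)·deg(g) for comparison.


Common zeros: ∅; count = 0; Bézout bound = 2.

deg(f) = 1, deg(g) = 2, so Bézout bound = 2.
Scan x ∈ F_11. For each x, list the y ∈ F_11 with f(x, y) ≡ 0 and those with g(x, y) ≡ 0 (mod 11); the common zeros in that column are the intersection.
  x = 0: f ≡ 0 at y ∈ {0}; g ≡ 0 at y ∈ {7}; common: ∅.
  x = 1: f ≡ 0 at y ∈ {1}; g ≡ 0 at y ∈ {6}; common: ∅.
  x = 2: f ≡ 0 at y ∈ {2}; g ≡ 0 at y ∈ {4}; common: ∅.
  x = 3: f ≡ 0 at y ∈ {3}; g ≡ 0 at y ∈ {9}; common: ∅.
  x = 4: f ≡ 0 at y ∈ {4}; g ≡ 0 at y ∈ ∅; common: ∅.
  x = 5: f ≡ 0 at y ∈ {5}; g ≡ 0 at y ∈ {0}; common: ∅.
  x = 6: f ≡ 0 at y ∈ {6}; g ≡ 0 at y ∈ {5}; common: ∅.
  x = 7: f ≡ 0 at y ∈ {7}; g ≡ 0 at y ∈ {3}; common: ∅.
  x = 8: f ≡ 0 at y ∈ {8}; g ≡ 0 at y ∈ {2}; common: ∅.
  x = 9: f ≡ 0 at y ∈ {9}; g ≡ 0 at y ∈ {8}; common: ∅.
  x = 10: f ≡ 0 at y ∈ {10}; g ≡ 0 at y ∈ {1}; common: ∅.
Collecting: common zeros = ∅, so the count is 0.
Comparison with the Bézout bound: 0 ≤ 2 = deg(f)·deg(g), as expected for curves with no common component (the affine F_11-count falls short of the bound because intersections may lie at infinity, over extension fields, or carry multiplicity).


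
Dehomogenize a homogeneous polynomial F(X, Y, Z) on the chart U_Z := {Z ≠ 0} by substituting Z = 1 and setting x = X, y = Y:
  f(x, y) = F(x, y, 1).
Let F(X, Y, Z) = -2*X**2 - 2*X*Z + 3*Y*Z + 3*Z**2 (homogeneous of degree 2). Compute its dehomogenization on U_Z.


f(x, y) = -2*x**2 - 2*x + 3*y + 3

On U_Z we set Z = 1. Each monomial c·X^i·Y^j·Z^k in F becomes c·x^i·y^j·1^k = c·x^i·y^j.
Substituting Z = 1: F(X, Y, 1) = -2*x**2 - 2*x + 3*y + 3.
Note: deg(f) ≤ deg(F) = 2; strict inequality happens when F is divisible by Z (lost terms).


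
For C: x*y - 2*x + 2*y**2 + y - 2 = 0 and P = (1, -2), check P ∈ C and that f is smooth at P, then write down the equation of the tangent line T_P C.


Tangent line at P: -4*x - 6*y - 8 = 0.

Step 1: f(1, -2) = 0, so P lies on C.
Step 2: partial derivatives
  f_x(x, y) = y - 2, f_y(x, y) = x + 4*y + 1.
  f_x(P) = -4, f_y(P) = -6 (gradient nonzero, so P is smooth).
Step 3: tangent line at P: -4·(x − 1) + -6·(y − -2) = 0.
Expanding: -4*x - 6*y - 8 = 0.


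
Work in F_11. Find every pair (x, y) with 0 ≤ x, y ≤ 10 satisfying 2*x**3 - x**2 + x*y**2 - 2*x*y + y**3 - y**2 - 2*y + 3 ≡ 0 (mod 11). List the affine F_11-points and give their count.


Affine F_11-points: {(1, 7), (1, 8), (2, 1), (2, 3), (2, 6), (4, 4), (5, 4), (6, 3), (7, 8), (8, 4), (9, 3), (9, 8), (10, 0), (10, 2)}; count = 14.

For each of the 121 pairs (x, y) ∈ F_11², evaluate f(x, y) mod 11. Record the zeros.
  x = 0: [0↦3, 1↦1, 2↦3, 3↦4, 4↦10, 5↦5, 6↦6, 7↦8, 8↦6, 9↦6, 10↦3]  zeros at y ∈ ∅
  x = 1: [0↦4, 1↦1, 2↦4, 3↦8, 4↦8, 5↦10, 6↦9, 7↦0, 8↦0, 9↦4, 10↦7]  zeros at y ∈ {7, 8}
  x = 2: [0↦4, 1↦0, 2↦4, 3↦0, 4↦5, 5↦3, 6↦0, 7↦2, 8↦4, 9↦1, 10↦10]  zeros at y ∈ {1, 3, 6}
  x = 3: [0↦4, 1↦10, 2↦4, 3↦3, 4↦2, 5↦7, 6↦2, 7↦4, 8↦8, 9↦9, 10↦2]  zeros at y ∈ ∅
  x = 4: [0↦5, 1↦10, 2↦5, 3↦7, 4↦0, 5↦1, 6↦5, 7↦7, 8↦2, 9↦7, 10↦6]  zeros at y ∈ {4}
  x = 5: [0↦8, 1↦1, 2↦8, 3↦2, 4↦0, 5↦8, 6↦10, 7↦1, 8↦9, 9↦7, 10↦1]  zeros at y ∈ {4}
  x = 6: [0↦3, 1↦6, 2↦3, 3↦0, 4↦3, 5↦7, 6↦7, 7↦9, 8↦8, 9↦10, 10↦10]  zeros at y ∈ {3}
  x = 7: [0↦2, 1↦4, 2↦2, 3↦2, 4↦10, 5↦10, 6↦8, 7↦10, 8↦0, 9↦6, 10↦1]  zeros at y ∈ {8}
  x = 8: [0↦6, 1↦7, 2↦6, 3↦9, 4↦0, 5↦7, 6↦3, 7↦5, 8↦8, 9↦7, 10↦8]  zeros at y ∈ {4}
  x = 9: [0↦5, 1↦5, 2↦5, 3↦0, 4↦7, 5↦10, 6↦4, 7↦6, 8↦0, 9↦3, 10↦10]  zeros at y ∈ {3, 8}
  x = 10: [0↦0, 1↦10, 2↦0, 3↦9, 4↦10, 5↦9, 6↦1, 7↦3, 8↦10, 9↦6, 10↦8]  zeros at y ∈ {0, 2}
Collecting zeros: affine points = {(1, 7), (1, 8), (2, 1), (2, 3), (2, 6), (4, 4), (5, 4), (6, 3), (7, 8), (8, 4), (9, 3), (9, 8), (10, 0), (10, 2)}.
Total count |C(F_11)_aff| = 14.


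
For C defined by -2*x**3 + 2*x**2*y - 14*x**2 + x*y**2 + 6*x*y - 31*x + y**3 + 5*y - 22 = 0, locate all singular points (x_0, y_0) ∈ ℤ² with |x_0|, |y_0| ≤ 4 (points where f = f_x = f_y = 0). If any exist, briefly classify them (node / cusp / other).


Singular points: {(-2, 1)}; classification: cusp.

Compute partial derivatives:
  f_x = -6*x**2 + 4*x*y - 28*x + y**2 + 6*y - 31.
  f_y = 2*x**2 + 2*x*y + 6*x + 3*y**2 + 5.
Scan x_0 ∈ {−4, ..., 4}. For each x_0, f_y(x_0, y) is a polynomial in y; find its integer roots y ∈ {−4, ..., 4}, then test f_x and f at those candidates.
  x = -4: f_y(-4, y) = 3*y**2 - 8*y + 13; no integer root y with |y| ≤ 4.
  x = -3: f_y(-3, y) = 3*y**2 - 6*y + 5; no integer root y with |y| ≤ 4.
  x = -2: f_y(-2, y) = 3*y**2 - 4*y + 1; vanishes at y ∈ {1}. (-2, 1): f_x = 0, f = 0 — SINGULAR.
  x = -1: f_y(-1, y) = 3*y**2 - 2*y + 1; no integer root y with |y| ≤ 4.
  x = 0: f_y(0, y) = 3*y**2 + 5; no integer root y with |y| ≤ 4.
  x = 1: f_y(1, y) = 3*y**2 + 2*y + 13; no integer root y with |y| ≤ 4.
  x = 2: f_y(2, y) = 3*y**2 + 4*y + 25; no integer root y with |y| ≤ 4.
  x = 3: f_y(3, y) = 3*y**2 + 6*y + 41; no integer root y with |y| ≤ 4.
  x = 4: f_y(4, y) = 3*y**2 + 8*y + 61; no integer root y with |y| ≤ 4.
Only singular point on the grid: (-2, 1).
Classify: substitute x = -2 + u, y = 1 + v and expand: f = -2*u**3 + 2*u**2*v + u*v**2 + v**3 + v**2.
No constant or linear terms (consistent with a singular point). Quadratic part: v**2. Cubic part: -2*u**3 + 2*u**2*v + u*v**2 + v**3.
The quadratic part v**2 is a perfect square, so there is a single (double) tangent line v = 0, i.e. y = 1. Restricting the cubic part to that line (v = 0) leaves -2*u**3 ≠ 0, so f is not divisible by v and the branch is v² ≈ 2*u**3 to lowest order — this is a cusp.
Classification: cusp.


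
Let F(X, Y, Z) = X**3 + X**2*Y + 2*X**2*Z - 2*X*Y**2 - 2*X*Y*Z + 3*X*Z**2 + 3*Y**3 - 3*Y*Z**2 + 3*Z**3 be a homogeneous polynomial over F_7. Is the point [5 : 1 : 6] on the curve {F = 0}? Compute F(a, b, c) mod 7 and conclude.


F(5,1,6) ≡ 0 (mod 7); P is on the curve.

Evaluate F(5, 1, 6) term-by-term (mod 7).
  X**3 ↦ 1·125·1·1 = 125
  X**2*Y ↦ 1·25·1·1 = 25
  2*X**2*Z ↦ 2·25·1·6 = 300
  -2*X*Y**2 ↦ -2·5·1·1 = -10
  -2*X*Y*Z ↦ -2·5·1·6 = -60
  3*X*Z**2 ↦ 3·5·1·36 = 540
  3*Y**3 ↦ 3·1·1·1 = 3
  -3*Y*Z**2 ↦ -3·1·1·36 = -108
  3*Z**3 ↦ 3·1·1·216 = 648
Sum: F(5, 1, 6) = (125) + (25) + (300) + (-10) + (-60) + (540) + (3) + (-108) + (648) = 1463.
Reducing mod 7: 1463 ≡ 0 (mod 7).
Since F(a, b, c) ≡ 0 (mod 7), P lies on the curve.


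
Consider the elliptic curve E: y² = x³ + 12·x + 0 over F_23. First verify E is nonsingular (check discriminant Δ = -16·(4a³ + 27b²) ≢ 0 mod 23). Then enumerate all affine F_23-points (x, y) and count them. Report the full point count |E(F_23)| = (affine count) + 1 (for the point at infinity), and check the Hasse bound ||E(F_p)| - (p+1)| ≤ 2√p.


Affine points = {(0, 0), (1, 6), (1, 17), (2, 3), (2, 20), (5, 1), (5, 22), (6, 9), (6, 14), (7, 6), (7, 17), (9, 3), (9, 20), (10, 4), (10, 19), (12, 3), (12, 20), (15, 6), (15, 17), (19, 7), (19, 16), (20, 11), (20, 12)}; affine count = 23; |E(F_23)| = 24.

Discriminant check: Δ ∝ 4a³ + 27b² = 4·12³ + 27·0² = 4·1728 + 27·0 ≡ 12 (mod 23). Nonzero ⇒ E is nonsingular.
For each x ∈ F_23, compute rhs = x³ + 12·x + 0 mod 23, then count y ∈ F_23 with y² ≡ rhs.
  x = 0: rhs = 0, matching y values: 0 (1 points).
  x = 1: rhs = 13, matching y values: 6, 17 (2 points).
  x = 2: rhs = 9, matching y values: 3, 20 (2 points).
  x = 3: rhs = 17, matching y values: none (0 points).
  x = 4: rhs = 20, matching y values: none (0 points).
  x = 5: rhs = 1, matching y values: 1, 22 (2 points).
  x = 6: rhs = 12, matching y values: 9, 14 (2 points).
  x = 7: rhs = 13, matching y values: 6, 17 (2 points).
  x = 8: rhs = 10, matching y values: none (0 points).
  x = 9: rhs = 9, matching y values: 3, 20 (2 points).
  x = 10: rhs = 16, matching y values: 4, 19 (2 points).
  x = 11: rhs = 14, matching y values: none (0 points).
  x = 12: rhs = 9, matching y values: 3, 20 (2 points).
  x = 13: rhs = 7, matching y values: none (0 points).
  x = 14: rhs = 14, matching y values: none (0 points).
  x = 15: rhs = 13, matching y values: 6, 17 (2 points).
  x = 16: rhs = 10, matching y values: none (0 points).
  x = 17: rhs = 11, matching y values: none (0 points).
  x = 18: rhs = 22, matching y values: none (0 points).
  x = 19: rhs = 3, matching y values: 7, 16 (2 points).
  x = 20: rhs = 6, matching y values: 11, 12 (2 points).
  x = 21: rhs = 14, matching y values: none (0 points).
  x = 22: rhs = 10, matching y values: none (0 points).
Total affine count: 23.
Full point count |E(F_23)| = 23 + 1 = 24.
Hasse bound: |24 − (23+1)| = |0| = 0 ≤ 2√23 ≈ 9.5917 ✓.


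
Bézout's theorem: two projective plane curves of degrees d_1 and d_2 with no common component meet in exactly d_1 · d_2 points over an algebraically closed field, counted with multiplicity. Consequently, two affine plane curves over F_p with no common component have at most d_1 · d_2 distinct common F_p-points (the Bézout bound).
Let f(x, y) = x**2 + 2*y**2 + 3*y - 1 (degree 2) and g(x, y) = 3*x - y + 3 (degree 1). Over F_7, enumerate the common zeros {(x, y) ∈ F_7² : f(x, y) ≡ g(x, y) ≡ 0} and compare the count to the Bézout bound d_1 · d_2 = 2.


Common zeros: {(6, 0)}; count = 1; Bézout bound = 2.

deg(f) = 2, deg(g) = 1, so Bézout bound = 2.
Scan x ∈ F_7. For each x, list the y ∈ F_7 with f(x, y) ≡ 0 and those with g(x, y) ≡ 0 (mod 7); the common zeros in that column are the intersection.
  x = 0: f ≡ 0 at y ∈ ∅; g ≡ 0 at y ∈ {3}; common: ∅.
  x = 1: f ≡ 0 at y ∈ {0, 2}; g ≡ 0 at y ∈ {6}; common: ∅.
  x = 2: f ≡ 0 at y ∈ ∅; g ≡ 0 at y ∈ {2}; common: ∅.
  x = 3: f ≡ 0 at y ∈ {3, 6}; g ≡ 0 at y ∈ {5}; common: ∅.
  x = 4: f ≡ 0 at y ∈ {3, 6}; g ≡ 0 at y ∈ {1}; common: ∅.
  x = 5: f ≡ 0 at y ∈ ∅; g ≡ 0 at y ∈ {4}; common: ∅.
  x = 6: f ≡ 0 at y ∈ {0, 2}; g ≡ 0 at y ∈ {0}; common: {0}.
Collecting: common zeros = {(6, 0)}, so the count is 1.
Comparison with the Bézout bound: 1 ≤ 2 = deg(f)·deg(g), as expected for curves with no common component (the affine F_7-count falls short of the bound because intersections may lie at infinity, over extension fields, or carry multiplicity).


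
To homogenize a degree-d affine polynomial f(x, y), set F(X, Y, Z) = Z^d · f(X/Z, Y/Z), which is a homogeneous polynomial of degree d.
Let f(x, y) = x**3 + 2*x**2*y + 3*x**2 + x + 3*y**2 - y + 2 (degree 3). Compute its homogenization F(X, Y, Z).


F(X, Y, Z) = X**3 + 2*X**2*Y + 3*X**2*Z + X*Z**2 + 3*Y**2*Z - Y*Z**2 + 2*Z**3

deg(f) = 3.
Substitute x = X/Z, y = Y/Z into f, then multiply by Z^3.
  monomial 1·x^3·y^0 ↦ 1·X^3·Y^0·Z^0.
  monomial 2·x^2·y^1 ↦ 2·X^2·Y^1·Z^0.
  monomial 3·x^2·y^0 ↦ 3·X^2·Y^0·Z^1.
  monomial 1·x^1·y^0 ↦ 1·X^1·Y^0·Z^2.
  monomial 3·x^0·y^2 ↦ 3·X^0·Y^2·Z^1.
  monomial -1·x^0·y^1 ↦ -1·X^0·Y^1·Z^2.
  monomial 2·x^0·y^0 ↦ 2·X^0·Y^0·Z^3.
Collecting: F(X, Y, Z) = X**3 + 2*X**2*Y + 3*X**2*Z + X*Z**2 + 3*Y**2*Z - Y*Z**2 + 2*Z**3.


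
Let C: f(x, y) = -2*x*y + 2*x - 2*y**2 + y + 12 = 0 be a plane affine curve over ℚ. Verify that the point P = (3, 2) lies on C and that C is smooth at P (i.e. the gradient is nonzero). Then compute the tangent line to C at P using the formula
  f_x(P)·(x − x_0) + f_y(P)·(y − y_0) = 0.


Tangent line at P: -2*x - 13*y + 32 = 0.

Step 1: f(3, 2) = 0, so P lies on C.
Step 2: partial derivatives
  f_x(x, y) = 2 - 2*y, f_y(x, y) = -2*x - 4*y + 1.
  f_x(P) = -2, f_y(P) = -13 (gradient nonzero, so P is smooth).
Step 3: tangent line at P: -2·(x − 3) + -13·(y − 2) = 0.
Expanding: -2*x - 13*y + 32 = 0.


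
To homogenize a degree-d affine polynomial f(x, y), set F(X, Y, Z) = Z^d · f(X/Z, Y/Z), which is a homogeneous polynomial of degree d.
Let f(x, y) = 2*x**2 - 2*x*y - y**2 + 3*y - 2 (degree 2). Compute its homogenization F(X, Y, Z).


F(X, Y, Z) = 2*X**2 - 2*X*Y - Y**2 + 3*Y*Z - 2*Z**2

deg(f) = 2.
Substitute x = X/Z, y = Y/Z into f, then multiply by Z^2.
  monomial 2·x^2·y^0 ↦ 2·X^2·Y^0·Z^0.
  monomial -2·x^1·y^1 ↦ -2·X^1·Y^1·Z^0.
  monomial -1·x^0·y^2 ↦ -1·X^0·Y^2·Z^0.
  monomial 3·x^0·y^1 ↦ 3·X^0·Y^1·Z^1.
  monomial -2·x^0·y^0 ↦ -2·X^0·Y^0·Z^2.
Collecting: F(X, Y, Z) = 2*X**2 - 2*X*Y - Y**2 + 3*Y*Z - 2*Z**2.


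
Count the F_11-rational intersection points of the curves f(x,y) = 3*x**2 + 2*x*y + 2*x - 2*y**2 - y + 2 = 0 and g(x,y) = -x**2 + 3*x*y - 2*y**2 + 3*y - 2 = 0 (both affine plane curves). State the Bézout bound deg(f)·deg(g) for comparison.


Common zeros: {(10, 2)}; count = 1; Bézout bound = 4.

deg(f) = 2, deg(g) = 2, so Bézout bound = 4.
Scan x ∈ F_11. For each x, list the y ∈ F_11 with f(x, y) ≡ 0 and those with g(x, y) ≡ 0 (mod 11); the common zeros in that column are the intersection.
  x = 0: f ≡ 0 at y ∈ ∅; g ≡ 0 at y ∈ {3, 4}; common: ∅.
  x = 1: f ≡ 0 at y ∈ ∅; g ≡ 0 at y ∈ {4, 10}; common: ∅.
  x = 2: f ≡ 0 at y ∈ ∅; g ≡ 0 at y ∈ {5}; common: ∅.
  x = 3: f ≡ 0 at y ∈ ∅; g ≡ 0 at y ∈ {0, 6}; common: ∅.
  x = 4: f ≡ 0 at y ∈ ∅; g ≡ 0 at y ∈ {6, 7}; common: ∅.
  x = 5: f ≡ 0 at y ∈ ∅; g ≡ 0 at y ∈ {1, 8}; common: ∅.
  x = 6: f ≡ 0 at y ∈ ∅; g ≡ 0 at y ∈ {7, 9}; common: ∅.
  x = 7: f ≡ 0 at y ∈ ∅; g ≡ 0 at y ∈ {2, 10}; common: ∅.
  x = 8: f ≡ 0 at y ∈ ∅; g ≡ 0 at y ∈ {0, 8}; common: ∅.
  x = 9: f ≡ 0 at y ∈ ∅; g ≡ 0 at y ∈ {1, 3}; common: ∅.
  x = 10: f ≡ 0 at y ∈ {2}; g ≡ 0 at y ∈ {2, 9}; common: {2}.
Collecting: common zeros = {(10, 2)}, so the count is 1.
Comparison with the Bézout bound: 1 ≤ 4 = deg(f)·deg(g), as expected for curves with no common component (the affine F_11-count falls short of the bound because intersections may lie at infinity, over extension fields, or carry multiplicity).


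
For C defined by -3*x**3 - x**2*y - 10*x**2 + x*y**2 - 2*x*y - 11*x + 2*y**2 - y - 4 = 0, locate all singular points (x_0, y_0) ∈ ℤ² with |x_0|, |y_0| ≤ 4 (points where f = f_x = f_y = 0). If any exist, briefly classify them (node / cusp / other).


Singular points: {(-1, 0)}; classification: node.

Compute partial derivatives:
  f_x = -9*x**2 - 2*x*y - 20*x + y**2 - 2*y - 11.
  f_y = -x**2 + 2*x*y - 2*x + 4*y - 1.
Scan x_0 ∈ {−4, ..., 4}. For each x_0, f_y(x_0, y) is a polynomial in y; find its integer roots y ∈ {−4, ..., 4}, then test f_x and f at those candidates.
  x = -4: f_y(-4, y) = -4*y - 9; no integer root y with |y| ≤ 4.
  x = -3: f_y(-3, y) = -2*y - 4; vanishes at y ∈ {-2}. (-3, -2): f_x = -36 ≠ 0.
  x = -2: f_y(-2, y) = -1; no integer root y with |y| ≤ 4.
  x = -1: f_y(-1, y) = 2*y; vanishes at y ∈ {0}. (-1, 0): f_x = 0, f = 0 — SINGULAR.
  x = 0: f_y(0, y) = 4*y - 1; no integer root y with |y| ≤ 4.
  x = 1: f_y(1, y) = 6*y - 4; no integer root y with |y| ≤ 4.
  x = 2: f_y(2, y) = 8*y - 9; no integer root y with |y| ≤ 4.
  x = 3: f_y(3, y) = 10*y - 16; no integer root y with |y| ≤ 4.
  x = 4: f_y(4, y) = 12*y - 25; no integer root y with |y| ≤ 4.
Only singular point on the grid: (-1, 0).
Classify: substitute x = -1 + u, y = 0 + v and expand: f = -3*u**3 - u**2*v - u**2 + u*v**2 + v**2.
No constant or linear terms (consistent with a singular point). Quadratic part: -u**2 + v**2. Cubic part: -3*u**3 - u**2*v + u*v**2.
The quadratic part v**2 - u**2 = (v − u)(v + u) splits into two distinct linear factors, so there are two distinct tangent lines y − 0 = ±(x − -1) — this is a node (ordinary double point).
Classification: node.


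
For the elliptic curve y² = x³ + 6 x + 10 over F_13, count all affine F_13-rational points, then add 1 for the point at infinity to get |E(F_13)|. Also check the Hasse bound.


Affine points = {(0, 6), (0, 7), (1, 2), (1, 11), (2, 2), (2, 11), (3, 4), (3, 9), (5, 3), (5, 10), (9, 0), (10, 2), (10, 11), (11, 4), (11, 9), (12, 4), (12, 9)}; affine count = 17; |E(F_13)| = 18.

Discriminant check: Δ ∝ 4a³ + 27b² = 4·6³ + 27·10² = 4·216 + 27·100 ≡ 2 (mod 13). Nonzero ⇒ E is nonsingular.
For each x ∈ F_13, compute rhs = x³ + 6·x + 10 mod 13, then count y ∈ F_13 with y² ≡ rhs.
  x = 0: rhs = 10, matching y values: 6, 7 (2 points).
  x = 1: rhs = 4, matching y values: 2, 11 (2 points).
  x = 2: rhs = 4, matching y values: 2, 11 (2 points).
  x = 3: rhs = 3, matching y values: 4, 9 (2 points).
  x = 4: rhs = 7, matching y values: none (0 points).
  x = 5: rhs = 9, matching y values: 3, 10 (2 points).
  x = 6: rhs = 2, matching y values: none (0 points).
  x = 7: rhs = 5, matching y values: none (0 points).
  x = 8: rhs = 11, matching y values: none (0 points).
  x = 9: rhs = 0, matching y values: 0 (1 points).
  x = 10: rhs = 4, matching y values: 2, 11 (2 points).
  x = 11: rhs = 3, matching y values: 4, 9 (2 points).
  x = 12: rhs = 3, matching y values: 4, 9 (2 points).
Total affine count: 17.
Full point count |E(F_13)| = 17 + 1 = 18.
Hasse bound: |18 − (13+1)| = |4| = 4 ≤ 2√13 ≈ 7.2111 ✓.


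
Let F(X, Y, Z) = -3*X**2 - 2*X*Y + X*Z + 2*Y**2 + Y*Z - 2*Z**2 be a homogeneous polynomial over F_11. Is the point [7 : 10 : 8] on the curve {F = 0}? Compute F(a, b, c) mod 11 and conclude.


F(7,10,8) ≡ 9 (mod 11); P is NOT on the curve.

Evaluate F(7, 10, 8) term-by-term (mod 11).
  -3*X**2 ↦ -3·49·1·1 = -147
  -2*X*Y ↦ -2·7·10·1 = -140
  X*Z ↦ 1·7·1·8 = 56
  2*Y**2 ↦ 2·1·100·1 = 200
  Y*Z ↦ 1·1·10·8 = 80
  -2*Z**2 ↦ -2·1·1·64 = -128
Sum: F(7, 10, 8) = (-147) + (-140) + (56) + (200) + (80) + (-128) = -79.
Reducing mod 11: -79 ≡ 9 (mod 11).
Since F(a, b, c) ≡ 9 ≠ 0 (mod 11), P does NOT lie on the curve.


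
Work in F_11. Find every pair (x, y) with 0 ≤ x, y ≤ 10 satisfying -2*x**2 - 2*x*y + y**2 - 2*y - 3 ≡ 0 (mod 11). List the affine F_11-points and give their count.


Affine F_11-points: {(0, 3), (0, 10), (1, 5), (1, 10), (2, 0), (2, 6), (3, 2), (3, 6), (4, 1), (4, 9), (5, 5), (5, 7), (6, 1), (6, 2), (7, 8), (8, 3), (8, 4), (9, 0), (9, 9), (10, 4), (10, 7)}; count = 21.

For each of the 121 pairs (x, y) ∈ F_11², evaluate f(x, y) mod 11. Record the zeros.
  x = 0: [0↦8, 1↦7, 2↦8, 3↦0, 4↦5, 5↦1, 6↦10, 7↦10, 8↦1, 9↦5, 10↦0]  zeros at y ∈ {3, 10}
  x = 1: [0↦6, 1↦3, 2↦2, 3↦3, 4↦6, 5↦0, 6↦7, 7↦5, 8↦5, 9↦7, 10↦0]  zeros at y ∈ {5, 10}
  x = 2: [0↦0, 1↦6, 2↦3, 3↦2, 4↦3, 5↦6, 6↦0, 7↦7, 8↦5, 9↦5, 10↦7]  zeros at y ∈ {0, 6}
  x = 3: [0↦1, 1↦5, 2↦0, 3↦8, 4↦7, 5↦8, 6↦0, 7↦5, 8↦1, 9↦10, 10↦10]  zeros at y ∈ {2, 6}
  x = 4: [0↦9, 1↦0, 2↦4, 3↦10, 4↦7, 5↦6, 6↦7, 7↦10, 8↦4, 9↦0, 10↦9]  zeros at y ∈ {1, 9}
  x = 5: [0↦2, 1↦2, 2↦4, 3↦8, 4↦3, 5↦0, 6↦10, 7↦0, 8↦3, 9↦8, 10↦4]  zeros at y ∈ {5, 7}
  x = 6: [0↦2, 1↦0, 2↦0, 3↦2, 4↦6, 5↦1, 6↦9, 7↦8, 8↦9, 9↦1, 10↦6]  zeros at y ∈ {1, 2}
  x = 7: [0↦9, 1↦5, 2↦3, 3↦3, 4↦5, 5↦9, 6↦4, 7↦1, 8↦0, 9↦1, 10↦4]  zeros at y ∈ {8}
  x = 8: [0↦1, 1↦6, 2↦2, 3↦0, 4↦0, 5↦2, 6↦6, 7↦1, 8↦9, 9↦8, 10↦9]  zeros at y ∈ {3, 4}
  x = 9: [0↦0, 1↦3, 2↦8, 3↦4, 4↦2, 5↦2, 6↦4, 7↦8, 8↦3, 9↦0, 10↦10]  zeros at y ∈ {0, 9}
  x = 10: [0↦6, 1↦7, 2↦10, 3↦4, 4↦0, 5↦9, 6↦9, 7↦0, 8↦4, 9↦10, 10↦7]  zeros at y ∈ {4, 7}
Collecting zeros: affine points = {(0, 3), (0, 10), (1, 5), (1, 10), (2, 0), (2, 6), (3, 2), (3, 6), (4, 1), (4, 9), (5, 5), (5, 7), (6, 1), (6, 2), (7, 8), (8, 3), (8, 4), (9, 0), (9, 9), (10, 4), (10, 7)}.
Total count |C(F_11)_aff| = 21.


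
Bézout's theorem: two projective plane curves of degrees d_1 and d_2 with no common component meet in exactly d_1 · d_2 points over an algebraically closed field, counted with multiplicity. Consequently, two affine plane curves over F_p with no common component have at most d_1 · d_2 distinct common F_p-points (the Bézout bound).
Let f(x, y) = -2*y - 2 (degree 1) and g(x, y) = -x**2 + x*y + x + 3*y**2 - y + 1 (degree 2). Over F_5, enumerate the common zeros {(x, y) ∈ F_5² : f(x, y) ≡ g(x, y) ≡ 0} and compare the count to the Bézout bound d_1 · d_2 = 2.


Common zeros: {(0, 4)}; count = 1; Bézout bound = 2.

deg(f) = 1, deg(g) = 2, so Bézout bound = 2.
Scan x ∈ F_5. For each x, list the y ∈ F_5 with f(x, y) ≡ 0 and those with g(x, y) ≡ 0 (mod 5); the common zeros in that column are the intersection.
  x = 0: f ≡ 0 at y ∈ {4}; g ≡ 0 at y ∈ {3, 4}; common: {4}.
  x = 1: f ≡ 0 at y ∈ {4}; g ≡ 0 at y ∈ ∅; common: ∅.
  x = 2: f ≡ 0 at y ∈ {4}; g ≡ 0 at y ∈ ∅; common: ∅.
  x = 3: f ≡ 0 at y ∈ {4}; g ≡ 0 at y ∈ {0, 1}; common: ∅.
  x = 4: f ≡ 0 at y ∈ {4}; g ≡ 0 at y ∈ {1, 3}; common: ∅.
Collecting: common zeros = {(0, 4)}, so the count is 1.
Comparison with the Bézout bound: 1 ≤ 2 = deg(f)·deg(g), as expected for curves with no common component (the affine F_5-count falls short of the bound because intersections may lie at infinity, over extension fields, or carry multiplicity).


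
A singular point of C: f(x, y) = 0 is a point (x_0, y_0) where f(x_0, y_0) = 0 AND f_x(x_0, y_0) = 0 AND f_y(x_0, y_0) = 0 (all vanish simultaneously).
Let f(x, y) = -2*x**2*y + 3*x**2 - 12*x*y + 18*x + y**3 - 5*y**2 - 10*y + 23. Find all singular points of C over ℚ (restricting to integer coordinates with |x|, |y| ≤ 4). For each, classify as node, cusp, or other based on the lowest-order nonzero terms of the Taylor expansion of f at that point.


Singular points: {(-3, 2)}; classification: node.

Compute partial derivatives:
  f_x = -4*x*y + 6*x - 12*y + 18.
  f_y = -2*x**2 - 12*x + 3*y**2 - 10*y - 10.
Scan x_0 ∈ {−4, ..., 4}. For each x_0, f_y(x_0, y) is a polynomial in y; find its integer roots y ∈ {−4, ..., 4}, then test f_x and f at those candidates.
  x = -4: f_y(-4, y) = 3*y**2 - 10*y + 6; no integer root y with |y| ≤ 4.
  x = -3: f_y(-3, y) = 3*y**2 - 10*y + 8; vanishes at y ∈ {2}. (-3, 2): f_x = 0, f = 0 — SINGULAR.
  x = -2: f_y(-2, y) = 3*y**2 - 10*y + 6; no integer root y with |y| ≤ 4.
  x = -1: f_y(-1, y) = 3*y**2 - 10*y; vanishes at y ∈ {0}. (-1, 0): f_x = 12 ≠ 0.
  x = 0: f_y(0, y) = 3*y**2 - 10*y - 10; no integer root y with |y| ≤ 4.
  x = 1: f_y(1, y) = 3*y**2 - 10*y - 24; no integer root y with |y| ≤ 4.
  x = 2: f_y(2, y) = 3*y**2 - 10*y - 42; no integer root y with |y| ≤ 4.
  x = 3: f_y(3, y) = 3*y**2 - 10*y - 64; no integer root y with |y| ≤ 4.
  x = 4: f_y(4, y) = 3*y**2 - 10*y - 90; no integer root y with |y| ≤ 4.
Only singular point on the grid: (-3, 2).
Classify: substitute x = -3 + u, y = 2 + v and expand: f = -2*u**2*v - u**2 + v**3 + v**2.
No constant or linear terms (consistent with a singular point). Quadratic part: -u**2 + v**2. Cubic part: -2*u**2*v + v**3.
The quadratic part v**2 - u**2 = (v − u)(v + u) splits into two distinct linear factors, so there are two distinct tangent lines y − 2 = ±(x − -3) — this is a node (ordinary double point).
Classification: node.
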